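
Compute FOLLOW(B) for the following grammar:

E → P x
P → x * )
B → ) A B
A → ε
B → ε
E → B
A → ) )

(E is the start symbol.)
In B → ) A B: B is at the end; this adds FOLLOW(B) to itself — nothing new
In E → B: B is at the end, add FOLLOW(E)

The FOLLOW sets referred to above (computed the same way, to a fixed point):
  FOLLOW(E) = { $ }

Taking the union: FOLLOW(B) = { $ }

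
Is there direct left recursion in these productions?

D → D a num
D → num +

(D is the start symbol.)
Yes, D is left-recursive

Direct left recursion occurs when N → N α for some non-terminal N (the right-hand side begins with the left-hand side itself).

D → D a num: LEFT RECURSIVE (starts with D)
D → num +: starts with num

The grammar has direct left recursion on: D.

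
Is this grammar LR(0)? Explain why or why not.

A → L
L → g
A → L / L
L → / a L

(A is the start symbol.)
No. Shift-reduce conflict between [A → L .] and [A → L . / L]

A grammar is LR(0) if no state in the canonical LR(0) collection has:
  - both a shift item (dot before a terminal) and a complete item (shift-reduce conflict), or
  - two or more complete items (reduce-reduce conflict; the accept item [A' → A .] counts as a complete item here).

Augment with A' → A and build the canonical LR(0) collection (I0 = CLOSURE({[A' → . A]}), then GOTO on every symbol after a dot until no new states appear). It has 9 states:
  I0: { [A → . L / L], [A → . L], [A' → . A], [L → . / a L], [L → . g] }  — shift
  I1: { [L → / . a L] }  — shift
  I2: { [A' → A .] }  — accept
  I3: { [A → L . / L], [A → L .] }  — shift, reduce
  I4: { [L → g .] }  — reduce
  I5: { [A → L / . L], [L → . / a L], [L → . g] }  — shift
  I6: { [A → L / L .] }  — reduce
  I7: { [L → . / a L], [L → . g], [L → / a . L] }  — shift
  I8: { [L → / a L .] }  — reduce

Conflict in state I3:
  Shift-reduce conflict between [A → L .] and [A → L . / L]
So the grammar is NOT LR(0).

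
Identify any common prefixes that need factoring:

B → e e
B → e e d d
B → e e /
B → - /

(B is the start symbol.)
Left-factoring is needed when two productions for the same non-terminal
share a common prefix on the right-hand side.

Productions for B:
  B → e e
  B → e e d d
  B → e e /
  B → - /

Found common prefix 'e e' in productions for B

Answer: Yes, B has productions with common prefix 'e e'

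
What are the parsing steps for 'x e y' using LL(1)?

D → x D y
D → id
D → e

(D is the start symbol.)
Stack is shown with the top on the left.

Stack    Input    Action
------------------------
D $      x e y $  output D → x D y
x D y $  x e y $  match 'x'
D y $    e y $    output D → e
e y $    e y $    match 'e'
y $      y $      match 'y'
$        $        accept

The string is accepted.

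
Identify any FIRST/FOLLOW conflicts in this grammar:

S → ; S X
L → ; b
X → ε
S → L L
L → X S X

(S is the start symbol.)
Nullable non-terminals: X.
X has a nullable alternative but only one production, so nothing to check.

L, S have no nullable alternative, so no FIRST/FOLLOW check is needed there.

No FIRST/FOLLOW conflicts found.

Answer: No FIRST/FOLLOW conflicts.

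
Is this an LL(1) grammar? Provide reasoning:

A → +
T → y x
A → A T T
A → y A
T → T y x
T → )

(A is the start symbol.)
Relevant sets:
  FIRST(A) = { '+', 'y' }
  FIRST(T) = { ')', 'y' }

For A:
  PREDICT(A → '+') = { '+' }
  PREDICT(A → A T T) = { '+', 'y' }
  PREDICT(A → y A) = { 'y' }
For T:
  PREDICT(T → y x) = { 'y' }
  PREDICT(T → T y x) = { ')', 'y' }
  PREDICT(T → ')') = { ')' }

Conflict found: Predict set conflict for A: { '+' }
The grammar is NOT LL(1).

Answer: No. Predict set conflict for A: { '+' }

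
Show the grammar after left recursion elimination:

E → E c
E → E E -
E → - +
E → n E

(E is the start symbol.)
E is directly left-recursive. The standard transformation for
  A → A α₁ | ... | A α_m | β₁ | ... | β_n
is
  A  → β₁ A' | ... | β_n A'
  A' → α₁ A' | ... | α_m A' | ε

E → - + becomes E → - + E'
E → n E becomes E → n E E'
E → E c becomes E' → c E'
E → E E - becomes E' → E - E'
Add E' → ε

Resulting grammar:
E → - + E'
E → n E E'
E' → c E'
E' → E - E'
E' → ε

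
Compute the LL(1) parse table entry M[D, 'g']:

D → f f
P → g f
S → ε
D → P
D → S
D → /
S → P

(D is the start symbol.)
D → P, D → S

To find M[D, 'g'], we find productions for D where 'g' is in the predict set (PREDICT(N → α) = (FIRST(α) \ {ε}) ∪ (FOLLOW(N) if α ⇒* ε)).

Relevant sets:
  FIRST(P) = { 'g' }
  FIRST(S) = { 'g', ε }
  FOLLOW(D) = { $ }

D → f f: PREDICT = { 'f' }
D → P: PREDICT = { 'g' }
  'g' is in predict set, so this production goes in M[D, 'g']
D → S: PREDICT = { $, 'g' }
  'g' is in predict set, so this production goes in M[D, 'g']
D → /: PREDICT = { '/' }

M[D, 'g'] = D → P, D → S  (a multiply-defined cell — the grammar is not LL(1))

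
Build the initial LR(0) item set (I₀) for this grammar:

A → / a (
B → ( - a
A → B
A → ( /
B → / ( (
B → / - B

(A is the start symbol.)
First, augment the grammar with A' → A
I₀ = CLOSURE({ [A' → . A] }):
  [A' → . A] has the dot before A: add [A → . / a (], [A → . B], [A → . ( /]
  [A → . B] has the dot before B: add [B → . ( - a], [B → . / ( (], [B → . / - B]
No further items can be added.

I₀ = { [A → . ( /], [A → . / a (], [A → . B], [A' → . A], [B → . ( - a], [B → . / ( (], [B → . / - B] }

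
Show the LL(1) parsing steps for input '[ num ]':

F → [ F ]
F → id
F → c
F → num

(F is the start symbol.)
Stack is shown with the top on the left.

Stack    Input      Action
--------------------------
F $      [ num ] $  output F → [ F ]
[ F ] $  [ num ] $  match '['
F ] $    num ] $    output F → num
num ] $  num ] $    match 'num'
] $      ] $        match ']'
$        $          accept

The string is accepted.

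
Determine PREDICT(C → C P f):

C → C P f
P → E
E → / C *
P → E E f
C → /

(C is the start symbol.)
PREDICT(C → C P f) = (FIRST(RHS) \ {ε}) ∪ (FOLLOW(C) if ε ∈ FIRST(RHS), i.e. RHS ⇒* ε)
FIRST(C) = { '/' }
FIRST(C P f) = { '/' }
ε ∉ FIRST(C P f), so FOLLOW(C) is not added.
PREDICT(C → C P f) = { '/' }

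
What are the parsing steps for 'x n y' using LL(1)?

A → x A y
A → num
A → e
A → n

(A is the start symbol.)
LL(1) parsing maintains a stack (initially the start symbol over $) and the input. At each step: if the stack top is a terminal, match it against the current input token; if it is a non-terminal N, replace it with the RHS of M[N, lookahead] (the unique production whose predict set contains the lookahead).

Stack is shown with the top on the left.

Stack    Input    Action
------------------------
A $      x n y $  output A → x A y
x A y $  x n y $  match 'x'
A y $    n y $    output A → n
n y $    n y $    match 'n'
y $      y $      match 'y'
$        $        accept

The string is accepted.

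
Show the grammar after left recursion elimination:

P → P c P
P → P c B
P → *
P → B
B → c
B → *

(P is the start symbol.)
P → * P'
P → B P'
P' → c P P'
P' → c B P'
P' → ε
B → c
B → *

P is directly left-recursive. The standard transformation for
  A → A α₁ | ... | A α_m | β₁ | ... | β_n
is
  A  → β₁ A' | ... | β_n A'
  A' → α₁ A' | ... | α_m A' | ε

P → * becomes P → * P'
P → B becomes P → B P'
P → P c P becomes P' → c P P'
P → P c B becomes P' → c B P'
Add P' → ε

Productions for other non-terminals are unchanged:
  B → c
  B → *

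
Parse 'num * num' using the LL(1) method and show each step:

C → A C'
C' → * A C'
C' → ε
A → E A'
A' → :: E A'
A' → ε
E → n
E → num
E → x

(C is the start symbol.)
LL(1) parsing maintains a stack (initially the start symbol over $) and the input. At each step: if the stack top is a terminal, match it against the current input token; if it is a non-terminal N, replace it with the RHS of M[N, lookahead] (the unique production whose predict set contains the lookahead).

Stack is shown with the top on the left.

Stack        Input        Action
--------------------------------
C $          num * num $  output C → A C'
A C' $       num * num $  output A → E A'
E A' C' $    num * num $  output E → num
num A' C' $  num * num $  match 'num'
A' C' $      * num $      output A' → ε
C' $         * num $      output C' → * A C'
* A C' $     * num $      match '*'
A C' $       num $        output A → E A'
E A' C' $    num $        output E → num
num A' C' $  num $        match 'num'
A' C' $      $            output A' → ε
C' $         $            output C' → ε
$            $            accept

The string is accepted.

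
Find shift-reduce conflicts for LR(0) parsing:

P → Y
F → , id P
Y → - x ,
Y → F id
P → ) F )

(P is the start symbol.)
A shift-reduce conflict occurs when an LR(0) state has both:
  - a complete (reduce) item [A → α .] (dot at the end), and
  - a shift item [B → β . c γ] (dot before a terminal).

Augment with P' → P and build the canonical LR(0) collection (I0 = CLOSURE({[P' → . P]}), then GOTO on every symbol after a dot until no new states appear). It has 14 states:
  I0: { [F → . , id P], [P → . ) F )], [P → . Y], [P' → . P], [Y → . - x ,], [Y → . F id] }  — shift
  I1: { [F → . , id P], [P → ) . F )] }  — shift
  I2: { [F → , . id P] }  — shift
  I3: { [Y → - . x ,] }  — shift
  I4: { [Y → F . id] }  — shift
  I5: { [P' → P .] }  — accept
  I6: { [P → Y .] }  — reduce
  I7: { [Y → F id .] }  — reduce
  I8: { [Y → - x . ,] }  — shift
  I9: { [Y → - x , .] }  — reduce
  I10: { [F → , id . P], [F → . , id P], [P → . ) F )], [P → . Y], [Y → . - x ,], [Y → . F id] }  — shift
  I11: { [F → , id P .] }  — reduce
  I12: { [P → ) F . )] }  — shift
  I13: { [P → ) F ) .] }  — reduce

No state contains both a complete item and a shift item.

Answer: No shift-reduce conflicts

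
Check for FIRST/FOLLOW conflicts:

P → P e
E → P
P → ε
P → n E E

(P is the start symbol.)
A FIRST/FOLLOW conflict occurs when a non-terminal N has a nullable alternative N → β (β ⇒* ε) and another alternative N → α with FIRST(α) ∩ FOLLOW(N) ≠ ∅: on such a lookahead the parser cannot decide between expanding α and letting N vanish via β.

Nullable non-terminals: E, P.
FIRST sets used below: FIRST(P) = { 'e', 'n', ε }
E has a nullable alternative but only one production, so nothing to check.

P: nullable alternative(s) P → ε; FOLLOW(P) = { $, 'e', 'n' }
  P → P e: FIRST \ {ε} = { 'e', 'n' } — overlaps FOLLOW(P) on { 'e', 'n' }: CONFLICT
  P → ε: FIRST \ {ε} = { } — this is the only nullable alternative, skip
  P → n E E: FIRST \ {ε} = { 'n' } — overlaps FOLLOW(P) on { 'n' }: CONFLICT

So the grammar has 2 FIRST/FOLLOW conflicts (marked CONFLICT above).

Answer: Yes. P → P e with FOLLOW(P) on { 'e', 'n' }; P → n E E with FOLLOW(P) on { 'n' }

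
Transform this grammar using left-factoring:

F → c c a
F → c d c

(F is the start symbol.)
Left-factoring transforms A → αβ₁ | αβ₂ into A → αA' and A' → β₁ | β₂
(α is the longest common prefix among the alternatives). Repeat until
no nonterminal has two alternatives with a common prefix.

Round 1: F has alternatives sharing prefix 'c'. Introduce F': F → c F'
  Add: F' → c a
  Add: F' → d c

No remaining common prefixes — done.

Resulting grammar:
F → c F'
F' → c a
F' → d c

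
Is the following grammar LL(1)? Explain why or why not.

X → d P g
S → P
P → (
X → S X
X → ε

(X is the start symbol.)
A grammar is LL(1) if for each non-terminal N with multiple productions, the predict sets of those productions are pairwise disjoint, where PREDICT(N → α) = (FIRST(α) \ {ε}) ∪ (FOLLOW(N) if α ⇒* ε).

Relevant sets:
  FIRST(S) = { '(' }
  FOLLOW(X) = { $ }

For X:
  PREDICT(X → d P g) = { 'd' }
  PREDICT(X → S X) = { '(' }
  PREDICT(X → ε) = { $ }
S, P have a single production, so nothing to check there.

All predict sets are disjoint. The grammar IS LL(1).

Answer: Yes, the grammar is LL(1).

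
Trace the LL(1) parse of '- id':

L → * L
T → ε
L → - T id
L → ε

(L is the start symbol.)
Stack is shown with the top on the left.

Stack     Input   Action
------------------------
L $       - id $  output L → - T id
- T id $  - id $  match '-'
T id $    id $    output T → ε
id $      id $    match 'id'
$         $       accept

The string is accepted.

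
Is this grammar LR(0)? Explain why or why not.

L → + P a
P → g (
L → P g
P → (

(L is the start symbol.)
A grammar is LR(0) if no state in the canonical LR(0) collection has:
  - both a shift item (dot before a terminal) and a complete item (shift-reduce conflict), or
  - two or more complete items (reduce-reduce conflict; the accept item [L' → L .] counts as a complete item here).

Augment with L' → L and build the canonical LR(0) collection (I0 = CLOSURE({[L' → . L]}), then GOTO on every symbol after a dot until no new states appear). It has 10 states:
  I0: { [L → . + P a], [L → . P g], [L' → . L], [P → . (], [P → . g (] }  — shift
  I1: { [P → ( .] }  — reduce
  I2: { [L → + . P a], [P → . (], [P → . g (] }  — shift
  I3: { [L' → L .] }  — accept
  I4: { [L → P . g] }  — shift
  I5: { [P → g . (] }  — shift
  I6: { [P → g ( .] }  — reduce
  I7: { [L → P g .] }  — reduce
  I8: { [L → + P . a] }  — shift
  I9: { [L → + P a .] }  — reduce

Every state is either a pure shift/goto state or contains exactly one complete item and nothing to shift — no conflicts. The grammar is LR(0).

Answer: Yes, the grammar is LR(0)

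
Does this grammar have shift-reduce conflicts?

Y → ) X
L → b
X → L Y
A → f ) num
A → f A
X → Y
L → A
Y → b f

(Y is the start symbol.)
Yes — I9: [L → b .] vs [Y → b . f]

Augment with Y' → Y and build the canonical LR(0) collection (I0 = CLOSURE({[Y' → . Y]}), then GOTO on every symbol after a dot until no new states appear). It has 15 states:
  I0: { [Y → . ) X], [Y → . b f], [Y' → . Y] }  — shift
  I1: { [A → . f ) num], [A → . f A], [L → . A], [L → . b], [X → . L Y], [X → . Y], [Y → ) . X], [Y → . ) X], [Y → . b f] }  — shift
  I2: { [Y' → Y .] }  — accept
  I3: { [Y → b . f] }  — shift
  I4: { [Y → b f .] }  — reduce
  I5: { [L → A .] }  — reduce
  I6: { [X → L . Y], [Y → . ) X], [Y → . b f] }  — shift
  I7: { [Y → ) X .] }  — reduce
  I8: { [X → Y .] }  — reduce
  I9: { [L → b .], [Y → b . f] }  — shift, reduce
  I10: { [A → . f ) num], [A → . f A], [A → f . ) num], [A → f . A] }  — shift
  I11: { [A → f ) . num] }  — shift
  I12: { [A → f A .] }  — reduce
  I13: { [A → f ) num .] }  — reduce
  I14: { [X → L Y .] }  — reduce

I9 contains reduce item [L → b .] and shift item [Y → b . f] — shift-reduce conflict.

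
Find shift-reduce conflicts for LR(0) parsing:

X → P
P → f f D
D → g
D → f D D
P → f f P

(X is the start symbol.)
A shift-reduce conflict occurs when an LR(0) state has both:
  - a complete (reduce) item [A → α .] (dot at the end), and
  - a shift item [B → β . c γ] (dot before a terminal).

Augment with X' → X and build the canonical LR(0) collection (I0 = CLOSURE({[X' → . X]}), then GOTO on every symbol after a dot until no new states appear). It has 14 states:
  I0: { [P → . f f D], [P → . f f P], [X → . P], [X' → . X] }  — shift
  I1: { [X → P .] }  — reduce
  I2: { [X' → X .] }  — accept
  I3: { [P → f . f D], [P → f . f P] }  — shift
  I4: { [D → . f D D], [D → . g], [P → . f f D], [P → . f f P], [P → f f . D], [P → f f . P] }  — shift
  I5: { [P → f f D .] }  — reduce
  I6: { [P → f f P .] }  — reduce
  I7: { [D → . f D D], [D → . g], [D → f . D D], [P → f . f D], [P → f . f P] }  — shift
  I8: { [D → g .] }  — reduce
  I9: { [D → . f D D], [D → . g], [D → f D . D] }  — shift
  I10: { [D → . f D D], [D → . g], [D → f . D D], [P → . f f D], [P → . f f P], [P → f f . D], [P → f f . P] }  — shift
  I11: { [D → . f D D], [D → . g], [D → f D . D], [P → f f D .] }  — shift, reduce
  I12: { [D → f D D .] }  — reduce
  I13: { [D → . f D D], [D → . g], [D → f . D D] }  — shift

I11 contains reduce item [P → f f D .] and shift items [D → . f D D], [D → . g] — shift-reduce conflict.

Answer: Yes — I11: [P → f f D .] vs [D → . f D D]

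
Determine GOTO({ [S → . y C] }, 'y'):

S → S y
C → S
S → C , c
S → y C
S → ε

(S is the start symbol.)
GOTO(I, 'y') = CLOSURE({ [A → αX.β] : [A → α.Xβ] ∈ I, X = 'y' })

Items with dot before 'y', with the dot advanced:
  [S → . y C] → [S → y . C]
Closure of the advanced items:
  [S → y . C] has the dot before C: add [C → . S]
  [C → . S] has the dot before S: add [S → . S y], [S → . C , c], [S → . y C], [S → .]

GOTO = { [C → . S], [S → . C , c], [S → . S y], [S → . y C], [S → .], [S → y . C] }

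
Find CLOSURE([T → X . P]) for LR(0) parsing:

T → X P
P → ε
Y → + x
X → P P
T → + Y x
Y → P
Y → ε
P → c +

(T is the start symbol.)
{ [P → . c +], [P → .], [T → X . P] }

To compute CLOSURE, for each item [A → α.Bβ] where B is a non-terminal, add [B → .γ] for all productions B → γ; repeat for the newly added items until nothing changes.

Start with: [T → X . P]
  [T → X . P] has the dot before P: add [P → .], [P → . c +]
No further items can be added.

CLOSURE = { [P → . c +], [P → .], [T → X . P] }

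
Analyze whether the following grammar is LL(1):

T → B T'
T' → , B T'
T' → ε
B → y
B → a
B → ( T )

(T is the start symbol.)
A grammar is LL(1) if for each non-terminal N with multiple productions, the predict sets of those productions are pairwise disjoint, where PREDICT(N → α) = (FIRST(α) \ {ε}) ∪ (FOLLOW(N) if α ⇒* ε).

Relevant sets:
  FOLLOW(T') = { $, ')' }

For T':
  PREDICT(T' → ',' B T') = { ',' }
  PREDICT(T' → ε) = { $, ')' }
For B:
  PREDICT(B → y) = { 'y' }
  PREDICT(B → a) = { 'a' }
  PREDICT(B → '(' T ')') = { '(' }
T has a single production, so nothing to check there.

All predict sets are disjoint. The grammar IS LL(1).

Answer: Yes, the grammar is LL(1).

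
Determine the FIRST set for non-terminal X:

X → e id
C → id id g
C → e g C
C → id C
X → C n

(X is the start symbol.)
To compute FIRST(X), examine every production with X on the left-hand side, reading each right-hand side left to right until a non-nullable symbol is reached.

FIRST sets of the other non-terminals involved (by the same procedure, iterated to a fixed point):
  FIRST(C) = { 'e', 'id' }

From X → e id:
  - e is a terminal: add 'e' and stop
From X → C n:
  - C is a non-terminal: add FIRST(C) \ {ε} = { 'e', 'id' }
    C is not nullable, so stop

Collecting: FIRST(X) = { 'e', 'id' }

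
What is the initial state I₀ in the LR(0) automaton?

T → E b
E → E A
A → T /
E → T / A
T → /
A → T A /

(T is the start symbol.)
First, augment the grammar with T' → T
I₀ = CLOSURE({ [T' → . T] }):
  [T' → . T] has the dot before T: add [T → . E b], [T → . /]
  [T → . E b] has the dot before E: add [E → . E A], [E → . T / A]
No further items can be added.

I₀ = { [E → . E A], [E → . T / A], [T → . /], [T → . E b], [T' → . T] }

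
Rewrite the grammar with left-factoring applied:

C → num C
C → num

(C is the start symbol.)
C → num C'
C' → C
C' → ε

Left-factoring transforms A → αβ₁ | αβ₂ into A → αA' and A' → β₁ | β₂
(α is the longest common prefix among the alternatives). Repeat until
no nonterminal has two alternatives with a common prefix.

Round 1: C has alternatives sharing prefix 'num'. Introduce C': C → num C'
  Add: C' → C
  Add: C' → ε

No remaining common prefixes — done.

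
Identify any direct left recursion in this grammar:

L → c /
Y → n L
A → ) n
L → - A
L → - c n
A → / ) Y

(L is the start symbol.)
L → c /: starts with c
Y → n L: starts with n
A → ) n: starts with ')'
L → - A: starts with '-'
L → - c n: starts with '-'
A → / ) Y: starts with '/'

No direct left recursion found.

Answer: No direct left recursion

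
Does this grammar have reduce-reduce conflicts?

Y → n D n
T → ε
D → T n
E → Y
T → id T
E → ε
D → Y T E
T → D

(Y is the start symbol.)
Yes — I13: [D → T n .] vs [T → .]

Augment with Y' → Y and build the canonical LR(0) collection (I0 = CLOSURE({[Y' → . Y]}), then GOTO on every symbol after a dot until no new states appear). It has 15 states:
  I0: { [Y → . n D n], [Y' → . Y] }  — shift
  I1: { [Y' → Y .] }  — accept
  I2: { [D → . T n], [D → . Y T E], [T → . D], [T → . id T], [T → .], [Y → . n D n], [Y → n . D n] }  — shift, reduce
  I3: { [T → D .], [Y → n D . n] }  — shift, reduce
  I4: { [D → T . n] }  — shift
  I5: { [D → . T n], [D → . Y T E], [D → Y . T E], [T → . D], [T → . id T], [T → .], [Y → . n D n] }  — shift, reduce
  I6: { [D → . T n], [D → . Y T E], [T → . D], [T → . id T], [T → .], [T → id . T], [Y → . n D n] }  — shift, reduce
  I7: { [T → D .] }  — reduce
  I8: { [D → T . n], [T → id T .] }  — shift, reduce
  I9: { [D → T n .] }  — reduce
  I10: { [D → T . n], [D → Y T . E], [E → . Y], [E → .], [Y → . n D n] }  — shift, reduce
  I11: { [D → Y T E .] }  — reduce
  I12: { [E → Y .] }  — reduce
  I13: { [D → . T n], [D → . Y T E], [D → T n .], [T → . D], [T → . id T], [T → .], [Y → . n D n], [Y → n . D n] }  — shift, 2 reduces
  I14: { [Y → n D n .] }  — reduce

I13 contains complete items [D → T n .], [T → .] — reduce-reduce conflict.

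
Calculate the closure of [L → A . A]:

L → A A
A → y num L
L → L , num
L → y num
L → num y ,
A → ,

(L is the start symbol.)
Start with: [L → A . A]
  [L → A . A] has the dot before A: add [A → . y num L], [A → . ,]
No further items can be added.

CLOSURE = { [A → . ,], [A → . y num L], [L → A . A] }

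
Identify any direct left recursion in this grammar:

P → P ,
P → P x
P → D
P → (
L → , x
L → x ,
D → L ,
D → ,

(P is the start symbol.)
P → P ,: LEFT RECURSIVE (starts with P)
P → P x: LEFT RECURSIVE (starts with P)
P → D: starts with D
P → (: starts with '('
L → , x: starts with ','
L → x ,: starts with x
D → L ,: starts with L
D → ,: starts with ','

The grammar has direct left recursion on: P.

Answer: Yes, P is left-recursive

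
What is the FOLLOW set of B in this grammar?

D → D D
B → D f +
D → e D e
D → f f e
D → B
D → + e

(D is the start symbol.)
{ $, '+', 'e', 'f' }

In D → B: B is at the end, add FOLLOW(D)

The FOLLOW sets referred to above (computed the same way, to a fixed point):
  FOLLOW(D) = { $, '+', 'e', 'f' }

Taking the union: FOLLOW(B) = { $, '+', 'e', 'f' }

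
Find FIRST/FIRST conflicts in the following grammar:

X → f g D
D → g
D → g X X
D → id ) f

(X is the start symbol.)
Productions for D:
  D → g: FIRST = { 'g' }
  D → g X X: FIRST = { 'g' }
  D → id ) f: FIRST = { 'id' }
X has only one production, so no FIRST/FIRST conflict is possible there.

Conflict for D: D → g and D → g X X
  Overlap: { 'g' }

Answer: Yes. D → g / D → g X X on { 'g' }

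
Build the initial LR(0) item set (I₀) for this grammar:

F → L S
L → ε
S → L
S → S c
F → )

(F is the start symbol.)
First, augment the grammar with F' → F
I₀ = CLOSURE({ [F' → . F] }):
  [F' → . F] has the dot before F: add [F → . L S], [F → . )]
  [F → . L S] has the dot before L: add [L → .]
No further items can be added.

I₀ = { [F → . )], [F → . L S], [F' → . F], [L → .] }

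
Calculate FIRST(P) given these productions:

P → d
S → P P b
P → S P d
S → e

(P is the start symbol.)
{ 'd', 'e' }

To compute FIRST(P), examine every production with P on the left-hand side, reading each right-hand side left to right until a non-nullable symbol is reached.

FIRST sets of the other non-terminals involved (by the same procedure, iterated to a fixed point):
  FIRST(S) = { 'd', 'e' }

From P → d:
  - d is a terminal: add 'd' and stop
From P → S P d:
  - S is a non-terminal: add FIRST(S) \ {ε} = { 'd', 'e' }
    S is not nullable, so stop

Collecting: FIRST(P) = { 'd', 'e' }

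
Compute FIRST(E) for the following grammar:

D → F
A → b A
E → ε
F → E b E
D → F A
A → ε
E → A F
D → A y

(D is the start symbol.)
FIRST sets of the other non-terminals involved (by the same procedure, iterated to a fixed point):
  FIRST(A) = { 'b', ε }
  FIRST(F) = { 'b' }

From E → ε:
  - ε-production, so ε ∈ FIRST(E)
From E → A F:
  - A is a non-terminal: add FIRST(A) \ {ε} = { 'b' }
    A is nullable, so continue to the next symbol
  - F is a non-terminal: add FIRST(F) \ {ε} = { 'b' }
    F is not nullable, so stop

Collecting: FIRST(E) = { 'b', ε }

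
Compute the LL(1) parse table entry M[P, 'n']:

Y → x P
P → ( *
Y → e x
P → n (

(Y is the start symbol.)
P → n (

To find M[P, 'n'], we find productions for P where 'n' is in the predict set (PREDICT(N → α) = (FIRST(α) \ {ε}) ∪ (FOLLOW(N) if α ⇒* ε)).

P → ( *: PREDICT = { '(' }
P → n (: PREDICT = { 'n' }
  'n' is in predict set, so this production goes in M[P, 'n']

M[P, 'n'] = P → n (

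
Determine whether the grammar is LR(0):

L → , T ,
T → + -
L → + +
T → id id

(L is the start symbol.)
Yes, the grammar is LR(0)

A grammar is LR(0) if no state in the canonical LR(0) collection has:
  - both a shift item (dot before a terminal) and a complete item (shift-reduce conflict), or
  - two or more complete items (reduce-reduce conflict; the accept item [L' → L .] counts as a complete item here).

Augment with L' → L and build the canonical LR(0) collection (I0 = CLOSURE({[L' → . L]}), then GOTO on every symbol after a dot until no new states appear). It has 11 states:
  I0: { [L → . + +], [L → . , T ,], [L' → . L] }  — shift
  I1: { [L → + . +] }  — shift
  I2: { [L → , . T ,], [T → . + -], [T → . id id] }  — shift
  I3: { [L' → L .] }  — accept
  I4: { [T → + . -] }  — shift
  I5: { [L → , T . ,] }  — shift
  I6: { [T → id . id] }  — shift
  I7: { [T → id id .] }  — reduce
  I8: { [L → , T , .] }  — reduce
  I9: { [T → + - .] }  — reduce
  I10: { [L → + + .] }  — reduce

Every state is either a pure shift/goto state or contains exactly one complete item and nothing to shift — no conflicts. The grammar is LR(0).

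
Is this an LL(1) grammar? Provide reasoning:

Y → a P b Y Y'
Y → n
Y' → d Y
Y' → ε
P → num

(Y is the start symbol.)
Relevant sets:
  FOLLOW(Y') = { $, 'd' }

For Y:
  PREDICT(Y → a P b Y Y') = { 'a' }
  PREDICT(Y → n) = { 'n' }
For Y':
  PREDICT(Y' → d Y) = { 'd' }
  PREDICT(Y' → ε) = { $, 'd' }
P has a single production, so nothing to check there.

Conflict found: Predict set conflict for Y': { 'd' }
The grammar is NOT LL(1).

Answer: No. Predict set conflict for Y': { 'd' }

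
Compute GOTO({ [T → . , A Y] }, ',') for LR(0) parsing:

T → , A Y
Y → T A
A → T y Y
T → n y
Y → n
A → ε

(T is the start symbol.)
GOTO(I, ',') = CLOSURE({ [A → αX.β] : [A → α.Xβ] ∈ I, X = ',' })

Items with dot before ',', with the dot advanced:
  [T → . , A Y] → [T → , . A Y]
Closure of the advanced items:
  [T → , . A Y] has the dot before A: add [A → . T y Y], [A → .]
  [A → . T y Y] has the dot before T: add [T → . , A Y], [T → . n y]

GOTO = { [A → . T y Y], [A → .], [T → , . A Y], [T → . , A Y], [T → . n y] }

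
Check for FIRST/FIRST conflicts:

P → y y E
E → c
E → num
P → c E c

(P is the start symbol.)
No FIRST/FIRST conflicts.

Productions for P:
  P → y y E: FIRST = { 'y' }
  P → c E c: FIRST = { 'c' }
Productions for E:
  E → c: FIRST = { 'c' }
  E → num: FIRST = { 'num' }

All alternatives of each non-terminal have pairwise disjoint FIRST sets.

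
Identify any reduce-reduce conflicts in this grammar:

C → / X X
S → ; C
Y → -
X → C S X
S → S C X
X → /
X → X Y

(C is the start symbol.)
Augment with C' → C and build the canonical LR(0) collection (I0 = CLOSURE({[C' → . C]}), then GOTO on every symbol after a dot until no new states appear). It has 15 states:
  I0: { [C → . / X X], [C' → . C] }  — shift
  I1: { [C → . / X X], [C → / . X X], [X → . /], [X → . C S X], [X → . X Y] }  — shift
  I2: { [C' → C .] }  — accept
  I3: { [C → . / X X], [C → / . X X], [X → . /], [X → . C S X], [X → . X Y], [X → / .] }  — shift, reduce
  I4: { [S → . ; C], [S → . S C X], [X → C . S X] }  — shift
  I5: { [C → . / X X], [C → / X . X], [X → . /], [X → . C S X], [X → . X Y], [X → X . Y], [Y → . -] }  — shift
  I6: { [Y → - .] }  — reduce
  I7: { [C → / X X .], [X → X . Y], [Y → . -] }  — shift, reduce
  I8: { [X → X Y .] }  — reduce
  I9: { [C → . / X X], [S → ; . C] }  — shift
  I10: { [C → . / X X], [S → S . C X], [X → . /], [X → . C S X], [X → . X Y], [X → C S . X] }  — shift
  I11: { [C → . / X X], [S → . ; C], [S → . S C X], [S → S C . X], [X → . /], [X → . C S X], [X → . X Y], [X → C . S X] }  — shift
  I12: { [X → C S X .], [X → X . Y], [Y → . -] }  — shift, reduce
  I13: { [S → S C X .], [X → X . Y], [Y → . -] }  — shift, reduce
  I14: { [S → ; C .] }  — reduce

No state contains more than one complete item.

Answer: No reduce-reduce conflicts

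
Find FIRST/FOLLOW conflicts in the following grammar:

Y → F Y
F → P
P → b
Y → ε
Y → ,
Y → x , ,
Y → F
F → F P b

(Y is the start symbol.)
A FIRST/FOLLOW conflict occurs when a non-terminal N has a nullable alternative N → β (β ⇒* ε) and another alternative N → α with FIRST(α) ∩ FOLLOW(N) ≠ ∅: on such a lookahead the parser cannot decide between expanding α and letting N vanish via β.

Nullable non-terminals: Y.
FIRST sets used below: FIRST(F) = { 'b' }

Y: nullable alternative(s) Y → ε; FOLLOW(Y) = { $ }
  Y → F Y: FIRST \ {ε} = { 'b' } — disjoint from FOLLOW(Y)
  Y → ε: FIRST \ {ε} = { } — this is the only nullable alternative, skip
  Y → ,: FIRST \ {ε} = { ',' } — disjoint from FOLLOW(Y)
  Y → x , ,: FIRST \ {ε} = { 'x' } — disjoint from FOLLOW(Y)
  Y → F: FIRST \ {ε} = { 'b' } — disjoint from FOLLOW(Y)

F, P have no nullable alternative, so no FIRST/FOLLOW check is needed there.

No FIRST/FOLLOW conflicts found.

Answer: No FIRST/FOLLOW conflicts.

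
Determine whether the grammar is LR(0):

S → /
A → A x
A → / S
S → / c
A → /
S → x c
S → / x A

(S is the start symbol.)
No. Shift-reduce conflict between [S → / .] and [S → / . c]

Augment with S' → S and build the canonical LR(0) collection (I0 = CLOSURE({[S' → . S]}), then GOTO on every symbol after a dot until no new states appear). It has 11 states:
  I0: { [S → . / c], [S → . / x A], [S → . /], [S → . x c], [S' → . S] }  — shift
  I1: { [S → / . c], [S → / . x A], [S → / .] }  — shift, reduce
  I2: { [S' → S .] }  — accept
  I3: { [S → x . c] }  — shift
  I4: { [S → x c .] }  — reduce
  I5: { [S → / c .] }  — reduce
  I6: { [A → . / S], [A → . /], [A → . A x], [S → / x . A] }  — shift
  I7: { [A → / . S], [A → / .], [S → . / c], [S → . / x A], [S → . /], [S → . x c] }  — shift, reduce
  I8: { [A → A . x], [S → / x A .] }  — shift, reduce
  I9: { [A → A x .] }  — reduce
  I10: { [A → / S .] }  — reduce

Conflict in state I1:
  Shift-reduce conflict between [S → / .] and [S → / . c]
So the grammar is NOT LR(0).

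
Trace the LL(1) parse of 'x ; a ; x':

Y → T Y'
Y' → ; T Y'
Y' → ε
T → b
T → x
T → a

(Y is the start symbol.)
Stack is shown with the top on the left.

Stack     Input        Action
-----------------------------
Y $       x ; a ; x $  output Y → T Y'
T Y' $    x ; a ; x $  output T → x
x Y' $    x ; a ; x $  match 'x'
Y' $      ; a ; x $    output Y' → ; T Y'
; T Y' $  ; a ; x $    match ';'
T Y' $    a ; x $      output T → a
a Y' $    a ; x $      match 'a'
Y' $      ; x $        output Y' → ; T Y'
; T Y' $  ; x $        match ';'
T Y' $    x $          output T → x
x Y' $    x $          match 'x'
Y' $      $            output Y' → ε
$         $            accept

The string is accepted.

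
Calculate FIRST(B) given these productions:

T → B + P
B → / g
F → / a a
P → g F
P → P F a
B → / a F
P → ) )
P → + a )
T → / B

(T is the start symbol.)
{ '/' }

To compute FIRST(B), examine every production with B on the left-hand side, reading each right-hand side left to right until a non-nullable symbol is reached.

From B → / g:
  - '/' is a terminal: add '/' and stop
From B → / a F:
  - '/' is a terminal: add '/' and stop

Collecting: FIRST(B) = { '/' }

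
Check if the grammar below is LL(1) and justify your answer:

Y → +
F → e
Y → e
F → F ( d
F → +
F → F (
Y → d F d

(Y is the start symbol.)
No. Predict set conflict for F: { 'e' }

A grammar is LL(1) if for each non-terminal N with multiple productions, the predict sets of those productions are pairwise disjoint, where PREDICT(N → α) = (FIRST(α) \ {ε}) ∪ (FOLLOW(N) if α ⇒* ε).

Relevant sets:
  FIRST(F) = { '+', 'e' }

For Y:
  PREDICT(Y → '+') = { '+' }
  PREDICT(Y → e) = { 'e' }
  PREDICT(Y → d F d) = { 'd' }
For F:
  PREDICT(F → e) = { 'e' }
  PREDICT(F → F '(' d) = { '+', 'e' }
  PREDICT(F → '+') = { '+' }
  PREDICT(F → F '(') = { '+', 'e' }

Conflict found: Predict set conflict for F: { 'e' }
The grammar is NOT LL(1).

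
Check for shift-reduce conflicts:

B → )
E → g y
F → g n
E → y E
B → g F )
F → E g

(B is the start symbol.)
No shift-reduce conflicts

A shift-reduce conflict occurs when an LR(0) state has both:
  - a complete (reduce) item [A → α .] (dot at the end), and
  - a shift item [B → β . c γ] (dot before a terminal).

Augment with B' → B and build the canonical LR(0) collection (I0 = CLOSURE({[B' → . B]}), then GOTO on every symbol after a dot until no new states appear). It has 14 states:
  I0: { [B → . )], [B → . g F )], [B' → . B] }  — shift
  I1: { [B → ) .] }  — reduce
  I2: { [B' → B .] }  — accept
  I3: { [B → g . F )], [E → . g y], [E → . y E], [F → . E g], [F → . g n] }  — shift
  I4: { [F → E . g] }  — shift
  I5: { [B → g F . )] }  — shift
  I6: { [E → g . y], [F → g . n] }  — shift
  I7: { [E → . g y], [E → . y E], [E → y . E] }  — shift
  I8: { [E → y E .] }  — reduce
  I9: { [E → g . y] }  — shift
  I10: { [E → g y .] }  — reduce
  I11: { [F → g n .] }  — reduce
  I12: { [B → g F ) .] }  — reduce
  I13: { [F → E g .] }  — reduce

No state contains both a complete item and a shift item.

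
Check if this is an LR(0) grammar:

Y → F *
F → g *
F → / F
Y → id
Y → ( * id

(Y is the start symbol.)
Yes, the grammar is LR(0)

A grammar is LR(0) if no state in the canonical LR(0) collection has:
  - both a shift item (dot before a terminal) and a complete item (shift-reduce conflict), or
  - two or more complete items (reduce-reduce conflict; the accept item [Y' → Y .] counts as a complete item here).

Augment with Y' → Y and build the canonical LR(0) collection (I0 = CLOSURE({[Y' → . Y]}), then GOTO on every symbol after a dot until no new states appear). It has 12 states:
  I0: { [F → . / F], [F → . g *], [Y → . ( * id], [Y → . F *], [Y → . id], [Y' → . Y] }  — shift
  I1: { [Y → ( . * id] }  — shift
  I2: { [F → . / F], [F → . g *], [F → / . F] }  — shift
  I3: { [Y → F . *] }  — shift
  I4: { [Y' → Y .] }  — accept
  I5: { [F → g . *] }  — shift
  I6: { [Y → id .] }  — reduce
  I7: { [F → g * .] }  — reduce
  I8: { [Y → F * .] }  — reduce
  I9: { [F → / F .] }  — reduce
  I10: { [Y → ( * . id] }  — shift
  I11: { [Y → ( * id .] }  — reduce

Every state is either a pure shift/goto state or contains exactly one complete item and nothing to shift — no conflicts. The grammar is LR(0).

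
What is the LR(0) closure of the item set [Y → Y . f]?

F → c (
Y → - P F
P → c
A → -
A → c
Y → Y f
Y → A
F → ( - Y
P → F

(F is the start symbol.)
Start with: [Y → Y . f]
The dot precedes the terminal f, so nothing is added.

CLOSURE = { [Y → Y . f] }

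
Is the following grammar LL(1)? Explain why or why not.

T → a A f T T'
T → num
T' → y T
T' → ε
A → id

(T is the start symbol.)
No. Predict set conflict for T': { 'y' }

A grammar is LL(1) if for each non-terminal N with multiple productions, the predict sets of those productions are pairwise disjoint, where PREDICT(N → α) = (FIRST(α) \ {ε}) ∪ (FOLLOW(N) if α ⇒* ε).

Relevant sets:
  FOLLOW(T') = { $, 'y' }

For T:
  PREDICT(T → a A f T T') = { 'a' }
  PREDICT(T → num) = { 'num' }
For T':
  PREDICT(T' → y T) = { 'y' }
  PREDICT(T' → ε) = { $, 'y' }
A has a single production, so nothing to check there.

Conflict found: Predict set conflict for T': { 'y' }
The grammar is NOT LL(1).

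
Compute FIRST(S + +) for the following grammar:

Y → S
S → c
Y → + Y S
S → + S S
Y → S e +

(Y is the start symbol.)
FIRST sets of the non-terminals involved (from the grammar, by fixed-point iteration):
  FIRST(S) = { '+', 'c' }

To compute FIRST(S + +), process the symbols left to right:
Symbol S is a non-terminal. Add FIRST(S) \ {ε} = { '+', 'c' }
S is not nullable (ε ∉ FIRST(S)), so stop here.
FIRST(S + +) = { '+', 'c' }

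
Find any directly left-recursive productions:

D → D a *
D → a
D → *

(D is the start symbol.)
Direct left recursion occurs when N → N α for some non-terminal N (the right-hand side begins with the left-hand side itself).

D → D a *: LEFT RECURSIVE (starts with D)
D → a: starts with a
D → *: starts with '*'

The grammar has direct left recursion on: D.

Answer: Yes, D is left-recursive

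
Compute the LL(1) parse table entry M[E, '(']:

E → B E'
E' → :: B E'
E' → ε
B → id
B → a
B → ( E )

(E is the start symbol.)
To find M[E, '('], we find productions for E where '(' is in the predict set (PREDICT(N → α) = (FIRST(α) \ {ε}) ∪ (FOLLOW(N) if α ⇒* ε)).

Relevant sets:
  FIRST(B) = { '(', 'a', 'id' }

E → B E': PREDICT = { '(', 'a', 'id' }
  '(' is in predict set, so this production goes in M[E, '(']

M[E, '('] = E → B E'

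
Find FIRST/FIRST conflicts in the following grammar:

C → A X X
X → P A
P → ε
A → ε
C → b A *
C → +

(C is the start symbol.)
A FIRST/FIRST conflict occurs when two productions N → α and N → β for the same non-terminal have FIRST(α) ∩ FIRST(β) ≠ ∅ (with ε ∈ FIRST of a nullable right-hand side, so two nullable alternatives also conflict).

FIRST sets of the non-terminals at (or reachable through a nullable prefix from) the front of some alternative:
  FIRST(A) = { ε }
  FIRST(X) = { ε }

Productions for C:
  C → A X X: FIRST = { ε }
  C → b A *: FIRST = { 'b' }
  C → +: FIRST = { '+' }
X, P, A have only one production, so no FIRST/FIRST conflict is possible there.

All alternatives of each non-terminal have pairwise disjoint FIRST sets.

Answer: No FIRST/FIRST conflicts.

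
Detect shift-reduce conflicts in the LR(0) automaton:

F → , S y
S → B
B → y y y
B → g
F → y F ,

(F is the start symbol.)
No shift-reduce conflicts

A shift-reduce conflict occurs when an LR(0) state has both:
  - a complete (reduce) item [A → α .] (dot at the end), and
  - a shift item [B → β . c γ] (dot before a terminal).

Augment with F' → F and build the canonical LR(0) collection (I0 = CLOSURE({[F' → . F]}), then GOTO on every symbol after a dot until no new states appear). It has 13 states:
  I0: { [F → . , S y], [F → . y F ,], [F' → . F] }  — shift
  I1: { [B → . g], [B → . y y y], [F → , . S y], [S → . B] }  — shift
  I2: { [F' → F .] }  — accept
  I3: { [F → . , S y], [F → . y F ,], [F → y . F ,] }  — shift
  I4: { [F → y F . ,] }  — shift
  I5: { [F → y F , .] }  — reduce
  I6: { [S → B .] }  — reduce
  I7: { [F → , S . y] }  — shift
  I8: { [B → g .] }  — reduce
  I9: { [B → y . y y] }  — shift
  I10: { [B → y y . y] }  — shift
  I11: { [B → y y y .] }  — reduce
  I12: { [F → , S y .] }  — reduce

No state contains both a complete item and a shift item.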